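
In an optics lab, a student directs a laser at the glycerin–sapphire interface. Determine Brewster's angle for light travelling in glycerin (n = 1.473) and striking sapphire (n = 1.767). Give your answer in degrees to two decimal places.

Brewster's condition: tan θ_B = n₂/n₁ = 1.767/1.473 = 1.1996. Taking the arctangent, θ_B = 50.18°.

θ_B ≈ 50.18°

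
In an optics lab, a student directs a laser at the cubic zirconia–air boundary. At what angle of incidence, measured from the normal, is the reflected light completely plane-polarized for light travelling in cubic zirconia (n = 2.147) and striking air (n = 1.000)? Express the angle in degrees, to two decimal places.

θ_B ≈ 24.97°

Brewster's condition: tan θ_B = n₂/n₁ = 1.000/2.147 = 0.4658.
So θ_B = arctan 0.4658 = 24.97°.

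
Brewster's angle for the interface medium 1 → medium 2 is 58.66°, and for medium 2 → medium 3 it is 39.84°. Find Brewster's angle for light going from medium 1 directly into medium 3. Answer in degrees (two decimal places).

Each Brewster angle gives a ratio: n₂/n₁ = tan 58.66° = 1.6421, n₃/n₂ = tan 39.84° = 0.8344.
Multiplying, n₃/n₁ = 1.6421 × 0.8344 = 1.3701, and θ_B(1→3) = arctan 1.3701 = 53.88°.

θ_B ≈ 53.88°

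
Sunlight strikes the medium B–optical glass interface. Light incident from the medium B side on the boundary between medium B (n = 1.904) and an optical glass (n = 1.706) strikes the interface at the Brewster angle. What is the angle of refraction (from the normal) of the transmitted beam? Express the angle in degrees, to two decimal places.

tan θ_B = n₂/n₁ = 1.706/1.904 = 0.8960, so θ_B = 41.86°.
Since θ_B + θ_t = 90° at Brewster incidence, θ_t = 90° − 41.86° = 48.14°.

θ_t ≈ 48.14°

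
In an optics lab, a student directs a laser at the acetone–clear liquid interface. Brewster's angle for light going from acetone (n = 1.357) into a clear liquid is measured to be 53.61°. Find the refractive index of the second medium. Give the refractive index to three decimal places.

Brewster's law: tan θ_B = n₂/n₁ (light incident in acetone, refracted into a clear liquid).
n₂ = n₁ tan θ_B = 1.357 × tan 53.61° = 1.841.

n ≈ 1.841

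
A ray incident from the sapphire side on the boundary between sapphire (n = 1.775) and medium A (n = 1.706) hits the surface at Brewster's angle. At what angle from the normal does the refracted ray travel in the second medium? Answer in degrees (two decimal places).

θ_t ≈ 46.14°

tan θ_B = n₂/n₁ = 1.706/1.775 = 0.9611, so θ_B = 43.86°.
At Brewster's angle the reflected and refracted rays are perpendicular, so θ_t = 90° − θ_B = 90° − 43.86° = 46.14°.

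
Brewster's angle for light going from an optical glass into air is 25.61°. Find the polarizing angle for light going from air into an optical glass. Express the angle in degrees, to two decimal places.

θ_B' ≈ 64.39°

tan θ_B' = n₁/n₂ = 1/tan θ_B, so θ_B' = 90° − θ_B.
θ_B' = 90° − 25.61° = 64.39°.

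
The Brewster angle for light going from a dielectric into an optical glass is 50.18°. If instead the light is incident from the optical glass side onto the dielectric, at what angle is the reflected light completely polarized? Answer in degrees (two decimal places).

θ_B' ≈ 39.82°

Reversing the direction swaps n₁ and n₂, so tan θ_B' = 1/tan θ_B and θ_B' = 90° − θ_B.
Hence θ_B' = 90° − 50.18° = 39.82°.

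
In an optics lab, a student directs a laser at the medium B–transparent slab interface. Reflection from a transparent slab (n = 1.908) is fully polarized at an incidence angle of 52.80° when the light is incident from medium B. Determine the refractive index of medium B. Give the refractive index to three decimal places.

n ≈ 1.448

At Brewster's angle, tan θ_B = n₂/n₁ with n₁ on the incident side (medium B) and n₂ on the transmitted side (a transparent slab).
n₁ = n₂ / tan θ_B = 1.908 / tan 52.80° = 1.448.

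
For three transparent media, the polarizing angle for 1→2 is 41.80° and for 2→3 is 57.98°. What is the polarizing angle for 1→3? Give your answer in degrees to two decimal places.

tan θ_B(1→2) = n₂/n₁ = tan 41.80° = 0.8941.
tan θ_B(2→3) = n₃/n₂ = tan 57.98° = 1.5991.
So n₃/n₁ = (n₂/n₁)(n₃/n₂) = 0.8941 × 1.5991 = 1.4298.
θ_B(1→3) = arctan(1.4298) = 55.03°.

θ_B ≈ 55.03°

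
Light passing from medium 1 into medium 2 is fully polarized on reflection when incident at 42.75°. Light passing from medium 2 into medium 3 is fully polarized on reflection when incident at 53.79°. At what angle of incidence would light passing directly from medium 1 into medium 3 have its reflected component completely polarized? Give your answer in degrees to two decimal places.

n₂/n₁ = tan 42.75° = 0.9244 and n₃/n₂ = tan 53.79° = 1.3658.
So n₃/n₁ = (n₂/n₁)(n₃/n₂) = 0.9244 × 1.3658 = 1.2626.
θ_B(1→3) = arctan(1.2626) = 51.62°.

θ_B ≈ 51.62°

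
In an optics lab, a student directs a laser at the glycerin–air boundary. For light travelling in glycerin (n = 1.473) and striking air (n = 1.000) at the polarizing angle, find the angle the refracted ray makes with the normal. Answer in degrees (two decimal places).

θ_t ≈ 55.83°

θ_B = arctan(n₂/n₁) = arctan(1.000/1.473) = 34.17°.
Since θ_B + θ_t = 90° at Brewster incidence, θ_t = 90° − 34.17° = 55.83°.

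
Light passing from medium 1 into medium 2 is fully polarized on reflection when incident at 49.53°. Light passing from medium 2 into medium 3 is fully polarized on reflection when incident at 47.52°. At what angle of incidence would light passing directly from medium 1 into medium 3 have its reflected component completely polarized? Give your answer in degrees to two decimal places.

θ_B ≈ 52.00°

n₂/n₁ = tan 49.53° = 1.1721 and n₃/n₂ = tan 47.52° = 1.0921.
Multiplying, n₃/n₁ = 1.1721 × 1.0921 = 1.2800, and θ_B(1→3) = arctan 1.2800 = 52.00°.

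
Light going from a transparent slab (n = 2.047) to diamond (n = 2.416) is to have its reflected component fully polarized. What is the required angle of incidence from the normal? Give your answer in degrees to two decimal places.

tan θ_B = n₂/n₁ = 2.416/2.047 = 1.1803.
So θ_B = arctan 1.1803 = 49.73°.

θ_B ≈ 49.73°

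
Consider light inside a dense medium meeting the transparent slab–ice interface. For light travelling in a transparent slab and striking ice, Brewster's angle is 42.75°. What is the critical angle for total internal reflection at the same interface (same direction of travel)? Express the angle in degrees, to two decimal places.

θ_c ≈ 67.58°

tan θ_B = n₂/n₁ = tan 42.75° = 0.9244.
Total internal reflection: sin θ_c = n₂/n₁ = 0.9244.
θ_c = arcsin(0.9244) = 67.58°.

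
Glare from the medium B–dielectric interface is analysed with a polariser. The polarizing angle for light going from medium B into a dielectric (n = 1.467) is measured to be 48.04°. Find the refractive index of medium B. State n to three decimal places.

n ≈ 1.319

Full polarization of the reflected beam means tan θ_B = n₂/n₁, where n₁ is the incident medium (medium B).
n₁ = n₂ / tan θ_B = 1.467 / tan 48.04° = 1.319.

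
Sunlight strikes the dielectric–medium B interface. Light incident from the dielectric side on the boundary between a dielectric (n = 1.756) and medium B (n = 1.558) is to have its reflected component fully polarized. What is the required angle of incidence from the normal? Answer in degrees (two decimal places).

Here n₂/n₁ = 1.558/1.756 = 0.8872, and Brewster's law gives tan θ_B = n₂/n₁.
θ_B = arctan(0.8872) = 41.58°.

θ_B ≈ 41.58°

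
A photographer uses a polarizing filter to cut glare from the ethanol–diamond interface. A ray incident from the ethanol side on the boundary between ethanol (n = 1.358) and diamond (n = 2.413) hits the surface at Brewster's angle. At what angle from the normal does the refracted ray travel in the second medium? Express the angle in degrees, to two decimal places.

θ_t ≈ 29.37°

First find Brewster's angle: tan θ_B = 2.413/1.358 = 1.7769, giving θ_B = 60.63°.
At Brewster's angle the reflected and refracted rays are perpendicular, so θ_t = 90° − θ_B = 90° − 60.63° = 29.37°.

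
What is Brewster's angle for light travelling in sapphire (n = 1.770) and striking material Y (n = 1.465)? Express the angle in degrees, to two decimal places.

θ_B ≈ 39.61°

tan θ_B = n₂/n₁ = 1.465/1.770 = 0.8277.
θ_B = arctan(0.8277) = 39.61°.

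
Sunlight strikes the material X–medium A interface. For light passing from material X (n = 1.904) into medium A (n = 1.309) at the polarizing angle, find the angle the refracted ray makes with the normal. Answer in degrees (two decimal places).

θ_B = arctan(n₂/n₁) = arctan(1.309/1.904) = 34.51°.
At Brewster's angle the reflected and refracted rays are perpendicular, so θ_t = 90° − θ_B = 90° − 34.51° = 55.49°.

θ_t ≈ 55.49°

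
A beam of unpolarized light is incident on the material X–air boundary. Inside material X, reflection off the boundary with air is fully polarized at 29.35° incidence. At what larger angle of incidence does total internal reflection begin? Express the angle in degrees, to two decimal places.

θ_c ≈ 34.22°

tan θ_B = n₂/n₁ = tan 29.35° = 0.5623.
Total internal reflection: sin θ_c = n₂/n₁ = 0.5623.
θ_c = arcsin(0.5623) = 34.22°.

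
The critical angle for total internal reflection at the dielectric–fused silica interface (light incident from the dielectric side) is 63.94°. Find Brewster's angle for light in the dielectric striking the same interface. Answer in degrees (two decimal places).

θ_B ≈ 41.93°

At the critical angle sin θ_c = n₂/n₁, giving n₂/n₁ = sin 63.94° = 0.8983.
Then tan θ_B = n₂/n₁ = 0.8983, so θ_B = arctan 0.8983 = 41.93°.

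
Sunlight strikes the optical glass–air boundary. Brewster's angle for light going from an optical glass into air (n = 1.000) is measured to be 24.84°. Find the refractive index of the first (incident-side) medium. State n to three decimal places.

At Brewster's angle, tan θ_B = n₂/n₁ with n₁ on the incident side (an optical glass) and n₂ on the transmitted side (air).
n₁ = n₂ / tan θ_B = 1.000 / tan 24.84° = 2.160.

n ≈ 2.160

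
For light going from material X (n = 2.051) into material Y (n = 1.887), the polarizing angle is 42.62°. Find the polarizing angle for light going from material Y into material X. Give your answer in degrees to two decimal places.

tan θ_B' = n₁/n₂ = 1/tan θ_B, so θ_B' = 90° − θ_B.
θ_B' = 90° − 42.62° = 47.38°.

θ_B' ≈ 47.38°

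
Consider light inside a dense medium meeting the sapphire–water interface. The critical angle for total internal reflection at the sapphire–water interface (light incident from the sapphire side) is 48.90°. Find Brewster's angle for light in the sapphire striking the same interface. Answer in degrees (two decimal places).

θ_B ≈ 37.00°

sin θ_c = n₂/n₁, so n₂/n₁ = sin 48.90° = 0.7536.
Brewster: tan θ_B = n₂/n₁ = 0.7536.
θ_B = arctan(0.7536) = 37.00°.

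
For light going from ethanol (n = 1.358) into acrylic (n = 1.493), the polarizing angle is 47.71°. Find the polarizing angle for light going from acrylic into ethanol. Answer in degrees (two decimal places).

Reversing the direction swaps n₁ and n₂, so tan θ_B' = 1/tan θ_B and θ_B' = 90° − θ_B.
Hence θ_B' = 90° − 47.71° = 42.29°.

θ_B' ≈ 42.29°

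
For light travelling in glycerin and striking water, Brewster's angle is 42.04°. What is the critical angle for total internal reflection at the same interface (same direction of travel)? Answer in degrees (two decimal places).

θ_c ≈ 64.38°

tan θ_B = n₂/n₁ = tan 42.04° = 0.9017.
Total internal reflection: sin θ_c = n₂/n₁ = 0.9017.
θ_c = arcsin(0.9017) = 64.38°.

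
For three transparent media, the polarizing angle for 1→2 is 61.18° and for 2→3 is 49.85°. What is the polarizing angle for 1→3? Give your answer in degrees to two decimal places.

Each Brewster angle gives a ratio: n₂/n₁ = tan 61.18° = 1.8175, n₃/n₂ = tan 49.85° = 1.1854.
So n₃/n₁ = (n₂/n₁)(n₃/n₂) = 1.8175 × 1.1854 = 2.1545.
θ_B(1→3) = arctan(2.1545) = 65.10°.

θ_B ≈ 65.10°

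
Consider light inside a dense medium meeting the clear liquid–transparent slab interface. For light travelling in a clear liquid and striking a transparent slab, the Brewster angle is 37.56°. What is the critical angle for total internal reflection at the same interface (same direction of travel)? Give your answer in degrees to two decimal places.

tan θ_B = n₂/n₁ = tan 37.56° = 0.7690.
Total internal reflection: sin θ_c = n₂/n₁ = 0.7690.
θ_c = arcsin(0.7690) = 50.26°.

θ_c ≈ 50.26°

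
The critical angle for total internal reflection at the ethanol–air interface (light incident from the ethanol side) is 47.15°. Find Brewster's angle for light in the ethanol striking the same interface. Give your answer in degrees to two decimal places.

θ_B ≈ 36.25°

n₂/n₁ = sin θ_c = sin 47.15° = 0.7331.
tan θ_B equals the same ratio, so θ_B = arctan(0.7331) = 36.25°.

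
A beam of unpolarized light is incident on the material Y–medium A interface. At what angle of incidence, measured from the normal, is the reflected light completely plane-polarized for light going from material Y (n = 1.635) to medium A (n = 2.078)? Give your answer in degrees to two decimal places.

θ_B ≈ 51.80°

tan θ_B = n₂/n₁ = 2.078/1.635 = 1.2709.
So θ_B = arctan 1.2709 = 51.80°.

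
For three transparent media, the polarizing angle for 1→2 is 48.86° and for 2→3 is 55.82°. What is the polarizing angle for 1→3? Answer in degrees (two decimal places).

θ_B ≈ 59.32°

Each Brewster angle gives a ratio: n₂/n₁ = tan 48.86° = 1.1447, n₃/n₂ = tan 55.82° = 1.4726.
Multiplying, n₃/n₁ = 1.1447 × 1.4726 = 1.6857, and θ_B(1→3) = arctan 1.6857 = 59.32°.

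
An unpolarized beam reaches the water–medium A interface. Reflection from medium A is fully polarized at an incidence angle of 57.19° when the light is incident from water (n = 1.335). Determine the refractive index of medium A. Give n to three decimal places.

At Brewster's angle, tan θ_B = n₂/n₁ with n₁ on the incident side (water) and n₂ on the transmitted side (medium A).
n₂ = n₁ tan θ_B = 1.335 × tan 57.19° = 2.071.

n ≈ 2.071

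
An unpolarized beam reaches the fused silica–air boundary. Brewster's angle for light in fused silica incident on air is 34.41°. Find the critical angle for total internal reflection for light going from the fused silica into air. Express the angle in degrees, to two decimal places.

θ_c ≈ 43.23°

n₂/n₁ = tan 34.41° = 0.6850; the critical angle satisfies sin θ_c = n₂/n₁.
θ_c = arcsin(0.6850) = 43.23°.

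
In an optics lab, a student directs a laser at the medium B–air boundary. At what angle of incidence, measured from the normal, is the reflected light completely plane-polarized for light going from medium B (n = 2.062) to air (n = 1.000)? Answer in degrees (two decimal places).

tan θ_B = n₂/n₁ = 1.000/2.062 = 0.4850.
So θ_B = arctan 0.4850 = 25.87°.

θ_B ≈ 25.87°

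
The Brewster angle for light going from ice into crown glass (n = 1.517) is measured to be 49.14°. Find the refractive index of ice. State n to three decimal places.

n ≈ 1.312

Full polarization of the reflected beam means tan θ_B = n₂/n₁, where n₁ is the incident medium (ice).
n₁ = n₂ / tan θ_B = 1.517 / tan 49.14° = 1.312.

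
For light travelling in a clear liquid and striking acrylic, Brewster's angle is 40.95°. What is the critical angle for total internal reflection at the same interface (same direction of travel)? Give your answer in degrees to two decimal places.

tan θ_B = n₂/n₁ = tan 40.95° = 0.8678.
Total internal reflection: sin θ_c = n₂/n₁ = 0.8678.
θ_c = arcsin(0.8678) = 60.20°.

θ_c ≈ 60.20°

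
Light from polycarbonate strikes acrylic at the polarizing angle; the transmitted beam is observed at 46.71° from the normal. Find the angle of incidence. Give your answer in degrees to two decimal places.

θ_B ≈ 43.29°

At Brewster's angle the reflected and refracted rays are perpendicular, so θ_B + θ_t = 90°.
So θ_B = 90° − θ_t = 90° − 46.71° = 43.29°.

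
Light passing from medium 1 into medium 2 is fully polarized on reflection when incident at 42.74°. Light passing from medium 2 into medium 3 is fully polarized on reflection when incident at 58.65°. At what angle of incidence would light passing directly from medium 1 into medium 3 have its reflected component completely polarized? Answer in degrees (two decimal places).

tan θ_B(1→2) = n₂/n₁ = tan 42.74° = 0.9241.
tan θ_B(2→3) = n₃/n₂ = tan 58.65° = 1.6415.
Multiplying, n₃/n₁ = 0.9241 × 1.6415 = 1.5168, and θ_B(1→3) = arctan 1.5168 = 56.60°.

θ_B ≈ 56.60°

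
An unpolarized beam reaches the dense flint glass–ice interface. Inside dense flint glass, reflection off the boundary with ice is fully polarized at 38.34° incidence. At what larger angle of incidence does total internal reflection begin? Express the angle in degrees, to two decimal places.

tan θ_B = n₂/n₁ = tan 38.34° = 0.7909.
Total internal reflection: sin θ_c = n₂/n₁ = 0.7909.
θ_c = arcsin(0.7909) = 52.27°.

θ_c ≈ 52.27°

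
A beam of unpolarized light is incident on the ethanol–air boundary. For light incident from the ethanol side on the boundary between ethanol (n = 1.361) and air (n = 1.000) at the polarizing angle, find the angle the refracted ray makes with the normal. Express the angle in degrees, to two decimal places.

θ_t ≈ 53.69°

First find Brewster's angle: tan θ_B = 1.000/1.361 = 0.7348, giving θ_B = 36.31°.
At Brewster's angle the reflected and refracted rays are perpendicular, so θ_t = 90° − θ_B = 90° − 36.31° = 53.69°.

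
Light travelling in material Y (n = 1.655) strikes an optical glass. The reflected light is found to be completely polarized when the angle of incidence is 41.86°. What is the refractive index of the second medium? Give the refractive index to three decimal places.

n ≈ 1.483

Brewster's law: tan θ_B = n₂/n₁ (light incident in material Y, refracted into an optical glass).
n₂ = n₁ tan θ_B = 1.655 × tan 41.86° = 1.483.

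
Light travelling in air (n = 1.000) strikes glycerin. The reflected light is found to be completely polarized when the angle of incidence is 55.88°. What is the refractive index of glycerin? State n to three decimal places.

At Brewster's angle, tan θ_B = n₂/n₁ with n₁ on the incident side (air) and n₂ on the transmitted side (glycerin).
n₂ = n₁ tan θ_B = 1.000 × tan 55.88° = 1.476.

n ≈ 1.476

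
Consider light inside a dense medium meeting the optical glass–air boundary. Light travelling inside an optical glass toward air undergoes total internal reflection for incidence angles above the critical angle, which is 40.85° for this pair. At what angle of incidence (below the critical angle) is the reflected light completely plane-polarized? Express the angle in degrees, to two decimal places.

θ_B ≈ 33.19°

n₂/n₁ = sin θ_c = sin 40.85° = 0.6541.
tan θ_B equals the same ratio, so θ_B = arctan(0.6541) = 33.19°.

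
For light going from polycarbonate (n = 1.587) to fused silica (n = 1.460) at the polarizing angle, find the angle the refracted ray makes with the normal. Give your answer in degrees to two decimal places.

θ_t ≈ 47.39°

θ_B = arctan(n₂/n₁) = arctan(1.460/1.587) = 42.61°.
At Brewster's angle the reflected and refracted rays are perpendicular, so θ_t = 90° − θ_B = 90° − 42.61° = 47.39°.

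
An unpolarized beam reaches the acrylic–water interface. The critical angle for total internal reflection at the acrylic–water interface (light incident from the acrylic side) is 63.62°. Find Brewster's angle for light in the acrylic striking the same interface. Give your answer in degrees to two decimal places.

n₂/n₁ = sin θ_c = sin 63.62° = 0.8959.
tan θ_B equals the same ratio, so θ_B = arctan(0.8959) = 41.86°.

θ_B ≈ 41.86°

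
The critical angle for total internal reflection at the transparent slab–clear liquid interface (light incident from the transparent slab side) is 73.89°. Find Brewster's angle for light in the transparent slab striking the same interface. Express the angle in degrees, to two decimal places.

At the critical angle sin θ_c = n₂/n₁, giving n₂/n₁ = sin 73.89° = 0.9607.
Then tan θ_B = n₂/n₁ = 0.9607, so θ_B = arctan 0.9607 = 43.85°.

θ_B ≈ 43.85°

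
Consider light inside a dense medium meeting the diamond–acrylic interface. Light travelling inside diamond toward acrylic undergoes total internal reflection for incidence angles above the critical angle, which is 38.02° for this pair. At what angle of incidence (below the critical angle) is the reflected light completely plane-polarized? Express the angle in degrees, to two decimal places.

At the critical angle sin θ_c = n₂/n₁, giving n₂/n₁ = sin 38.02° = 0.6159.
Then tan θ_B = n₂/n₁ = 0.6159, so θ_B = arctan 0.6159 = 31.63°.

θ_B ≈ 31.63°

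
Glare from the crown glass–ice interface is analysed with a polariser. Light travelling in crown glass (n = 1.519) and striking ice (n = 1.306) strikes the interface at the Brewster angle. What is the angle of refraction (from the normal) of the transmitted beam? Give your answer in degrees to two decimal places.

θ_t ≈ 49.31°

θ_B = arctan(n₂/n₁) = arctan(1.306/1.519) = 40.69°.
Since θ_B + θ_t = 90° at Brewster incidence, θ_t = 90° − 40.69° = 49.31°.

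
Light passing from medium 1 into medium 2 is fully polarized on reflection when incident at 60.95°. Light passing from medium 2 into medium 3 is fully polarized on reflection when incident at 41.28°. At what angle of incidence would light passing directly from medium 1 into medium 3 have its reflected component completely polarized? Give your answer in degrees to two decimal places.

Each Brewster angle gives a ratio: n₂/n₁ = tan 60.95° = 1.8003, n₃/n₂ = tan 41.28° = 0.8779.
n₃/n₁ = 1.5805. Then tan θ_B(1→3) = n₃/n₁, so θ_B(1→3) = arctan(1.5805) = 57.68°.

θ_B ≈ 57.68°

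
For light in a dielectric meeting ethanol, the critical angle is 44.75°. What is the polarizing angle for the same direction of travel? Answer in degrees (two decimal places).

θ_B ≈ 35.15°

At the critical angle sin θ_c = n₂/n₁, giving n₂/n₁ = sin 44.75° = 0.7040.
Then tan θ_B = n₂/n₁ = 0.7040, so θ_B = arctan 0.7040 = 35.15°.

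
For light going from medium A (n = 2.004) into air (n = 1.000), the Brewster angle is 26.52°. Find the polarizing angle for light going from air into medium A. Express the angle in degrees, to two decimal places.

θ_B' ≈ 63.48°

Reversing the direction swaps n₁ and n₂, so tan θ_B' = 1/tan θ_B and θ_B' = 90° − θ_B.
Hence θ_B' = 90° − 26.52° = 63.48°.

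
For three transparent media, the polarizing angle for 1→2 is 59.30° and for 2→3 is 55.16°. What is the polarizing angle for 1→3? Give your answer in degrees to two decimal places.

θ_B ≈ 67.55°

Each Brewster angle gives a ratio: n₂/n₁ = tan 59.30° = 1.6842, n₃/n₂ = tan 55.16° = 1.4367.
So n₃/n₁ = (n₂/n₁)(n₃/n₂) = 1.6842 × 1.4367 = 2.4196.
θ_B(1→3) = arctan(2.4196) = 67.55°.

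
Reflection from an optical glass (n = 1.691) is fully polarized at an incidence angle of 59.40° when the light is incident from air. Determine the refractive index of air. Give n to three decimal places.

Full polarization of the reflected beam means tan θ_B = n₂/n₁, where n₁ is the incident medium (air).
n₁ = n₂ / tan θ_B = 1.691 / tan 59.40° = 1.000.

n ≈ 1.000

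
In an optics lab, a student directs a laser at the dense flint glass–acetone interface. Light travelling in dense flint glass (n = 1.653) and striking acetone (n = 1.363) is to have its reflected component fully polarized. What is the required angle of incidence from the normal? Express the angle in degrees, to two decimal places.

The reflected p-component vanishes when tan θ_B = n₂/n₁.
Brewster's condition: tan θ_B = n₂/n₁ = 1.363/1.653 = 0.8246. Taking the arctangent, θ_B = 39.51°.

θ_B ≈ 39.51°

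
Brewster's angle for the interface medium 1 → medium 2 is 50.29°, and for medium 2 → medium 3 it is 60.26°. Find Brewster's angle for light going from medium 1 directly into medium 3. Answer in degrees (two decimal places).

tan θ_B(1→2) = n₂/n₁ = tan 50.29° = 1.2041.
tan θ_B(2→3) = n₃/n₂ = tan 60.26° = 1.7503.
Multiplying, n₃/n₁ = 1.2041 × 1.7503 = 2.1076, and θ_B(1→3) = arctan 2.1076 = 64.62°.

θ_B ≈ 64.62°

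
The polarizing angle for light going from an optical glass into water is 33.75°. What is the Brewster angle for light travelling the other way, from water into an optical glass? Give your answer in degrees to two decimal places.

The two Brewster angles are complementary: θ_B' = 90° − θ_B = 90° − 33.75° = 56.25°.

θ_B' ≈ 56.25°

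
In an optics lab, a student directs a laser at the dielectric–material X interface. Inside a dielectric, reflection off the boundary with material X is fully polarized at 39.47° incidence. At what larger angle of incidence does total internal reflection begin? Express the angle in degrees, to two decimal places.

θ_c ≈ 55.43°

n₂/n₁ = tan 39.47° = 0.8235; the critical angle satisfies sin θ_c = n₂/n₁.
θ_c = arcsin(0.8235) = 55.43°.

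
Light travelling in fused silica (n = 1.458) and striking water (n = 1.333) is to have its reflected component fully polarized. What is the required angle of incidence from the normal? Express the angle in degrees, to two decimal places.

The reflected p-component vanishes when tan θ_B = n₂/n₁.
Here n₂/n₁ = 1.333/1.458 = 0.9143, and Brewster's law gives tan θ_B = n₂/n₁.
θ_B = arctan(0.9143) = 42.44°.

θ_B ≈ 42.44°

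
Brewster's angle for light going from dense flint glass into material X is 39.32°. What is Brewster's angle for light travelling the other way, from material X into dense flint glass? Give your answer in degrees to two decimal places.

tan θ_B' = n₁/n₂ = 1/tan θ_B, so θ_B' = 90° − θ_B.
θ_B' = 90° − 39.32° = 50.68°.

θ_B' ≈ 50.68°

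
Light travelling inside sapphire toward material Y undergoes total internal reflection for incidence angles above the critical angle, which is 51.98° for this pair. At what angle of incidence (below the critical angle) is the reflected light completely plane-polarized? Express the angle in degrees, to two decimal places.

sin θ_c = n₂/n₁, so n₂/n₁ = sin 51.98° = 0.7878.
Brewster: tan θ_B = n₂/n₁ = 0.7878.
θ_B = arctan(0.7878) = 38.23°.

θ_B ≈ 38.23°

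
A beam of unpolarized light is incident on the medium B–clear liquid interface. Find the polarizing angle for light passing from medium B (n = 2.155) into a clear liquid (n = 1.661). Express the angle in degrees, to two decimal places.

θ_B ≈ 37.62°

tan θ_B = n₂/n₁ = 1.661/2.155 = 0.7708.
So θ_B = arctan 0.7708 = 37.62°.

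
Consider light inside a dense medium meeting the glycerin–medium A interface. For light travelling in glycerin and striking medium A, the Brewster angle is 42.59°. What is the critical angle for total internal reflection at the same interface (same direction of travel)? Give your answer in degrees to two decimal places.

θ_c ≈ 66.81°

tan θ_B = n₂/n₁ = tan 42.59° = 0.9192.
Total internal reflection: sin θ_c = n₂/n₁ = 0.9192.
θ_c = arcsin(0.9192) = 66.81°.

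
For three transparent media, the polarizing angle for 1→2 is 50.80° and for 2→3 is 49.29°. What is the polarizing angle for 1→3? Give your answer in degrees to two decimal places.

θ_B ≈ 54.94°

Each Brewster angle gives a ratio: n₂/n₁ = tan 50.80° = 1.2261, n₃/n₂ = tan 49.29° = 1.1622.
So n₃/n₁ = (n₂/n₁)(n₃/n₂) = 1.2261 × 1.1622 = 1.4250.
θ_B(1→3) = arctan(1.4250) = 54.94°.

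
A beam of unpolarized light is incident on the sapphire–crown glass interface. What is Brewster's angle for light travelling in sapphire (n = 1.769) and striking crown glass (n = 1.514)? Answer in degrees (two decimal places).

The reflected p-component vanishes when tan θ_B = n₂/n₁.
Here n₂/n₁ = 1.514/1.769 = 0.8559, and Brewster's law gives tan θ_B = n₂/n₁.
θ_B = arctan(0.8559) = 40.56°.

θ_B ≈ 40.56°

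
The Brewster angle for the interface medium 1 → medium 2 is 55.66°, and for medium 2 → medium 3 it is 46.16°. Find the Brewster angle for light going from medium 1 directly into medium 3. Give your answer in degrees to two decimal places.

Each Brewster angle gives a ratio: n₂/n₁ = tan 55.66° = 1.4637, n₃/n₂ = tan 46.16° = 1.0413.
So n₃/n₁ = (n₂/n₁)(n₃/n₂) = 1.4637 × 1.0413 = 1.5243.
θ_B(1→3) = arctan(1.5243) = 56.73°.

θ_B ≈ 56.73°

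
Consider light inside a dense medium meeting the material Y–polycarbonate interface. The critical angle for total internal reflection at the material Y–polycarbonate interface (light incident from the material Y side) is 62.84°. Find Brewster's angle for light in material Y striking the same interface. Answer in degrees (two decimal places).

θ_B ≈ 41.66°

At the critical angle sin θ_c = n₂/n₁, giving n₂/n₁ = sin 62.84° = 0.8897.
Then tan θ_B = n₂/n₁ = 0.8897, so θ_B = arctan 0.8897 = 41.66°.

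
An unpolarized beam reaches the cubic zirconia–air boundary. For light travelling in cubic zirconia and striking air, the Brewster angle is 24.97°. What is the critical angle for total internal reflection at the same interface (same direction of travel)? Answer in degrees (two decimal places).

θ_c ≈ 27.75°

From Brewster, n₂/n₁ = tan θ_B = tan 24.97° = 0.4657.
Then sin θ_c = n₂/n₁ = 0.4657, so θ_c = arcsin 0.4657 = 27.75°.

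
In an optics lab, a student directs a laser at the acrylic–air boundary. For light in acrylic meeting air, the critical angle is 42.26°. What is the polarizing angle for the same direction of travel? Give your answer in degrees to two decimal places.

θ_B ≈ 33.92°

At the critical angle sin θ_c = n₂/n₁, giving n₂/n₁ = sin 42.26° = 0.6725.
Then tan θ_B = n₂/n₁ = 0.6725, so θ_B = arctan 0.6725 = 33.92°.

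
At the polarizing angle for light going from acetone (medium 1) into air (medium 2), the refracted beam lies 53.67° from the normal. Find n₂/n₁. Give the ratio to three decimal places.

n₂/n₁ ≈ 0.735

At Brewster incidence θ_B = 90° − θ_t = 90° − 53.67° = 36.33°.
tan θ_B = n₂/n₁, so n₂/n₁ = tan 36.33° = 0.735.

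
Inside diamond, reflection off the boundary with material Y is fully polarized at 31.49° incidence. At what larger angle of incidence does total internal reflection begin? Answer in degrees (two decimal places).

n₂/n₁ = tan 31.49° = 0.6126; the critical angle satisfies sin θ_c = n₂/n₁.
θ_c = arcsin(0.6126) = 37.77°.

θ_c ≈ 37.77°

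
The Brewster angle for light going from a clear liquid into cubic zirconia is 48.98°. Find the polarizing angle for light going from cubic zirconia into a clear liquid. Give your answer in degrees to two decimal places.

The two Brewster angles are complementary: θ_B' = 90° − θ_B = 90° − 48.98° = 41.02°.

θ_B' ≈ 41.02°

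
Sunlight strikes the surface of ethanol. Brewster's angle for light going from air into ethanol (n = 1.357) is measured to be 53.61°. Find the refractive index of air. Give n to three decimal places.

n ≈ 1.000

At Brewster's angle, tan θ_B = n₂/n₁ with n₁ on the incident side (air) and n₂ on the transmitted side (ethanol).
n₁ = n₂ / tan θ_B = 1.357 / tan 53.61° = 1.000.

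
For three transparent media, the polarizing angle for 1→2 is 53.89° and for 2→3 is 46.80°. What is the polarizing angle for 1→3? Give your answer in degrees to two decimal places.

Each Brewster angle gives a ratio: n₂/n₁ = tan 53.89° = 1.3708, n₃/n₂ = tan 46.80° = 1.0649.
Multiplying, n₃/n₁ = 1.3708 × 1.0649 = 1.4598, and θ_B(1→3) = arctan 1.4598 = 55.59°.

θ_B ≈ 55.59°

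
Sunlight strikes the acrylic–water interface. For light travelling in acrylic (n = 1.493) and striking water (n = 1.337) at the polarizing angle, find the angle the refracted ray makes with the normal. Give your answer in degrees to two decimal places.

tan θ_B = n₂/n₁ = 1.337/1.493 = 0.8955, so θ_B = 41.84°.
The refracted ray is perpendicular to the reflected ray, so θ_t = 90° − θ_B = 48.16°.

θ_t ≈ 48.16°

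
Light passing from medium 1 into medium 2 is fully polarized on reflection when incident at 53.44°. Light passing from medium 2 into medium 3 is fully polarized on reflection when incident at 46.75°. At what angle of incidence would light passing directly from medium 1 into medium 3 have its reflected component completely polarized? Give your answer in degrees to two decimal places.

Each Brewster angle gives a ratio: n₂/n₁ = tan 53.44° = 1.3485, n₃/n₂ = tan 46.75° = 1.0630.
Multiplying, n₃/n₁ = 1.3485 × 1.0630 = 1.4335, and θ_B(1→3) = arctan 1.4335 = 55.10°.

θ_B ≈ 55.10°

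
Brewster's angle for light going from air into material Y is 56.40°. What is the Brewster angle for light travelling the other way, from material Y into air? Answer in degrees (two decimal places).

θ_B' ≈ 33.60°

Reversing the direction swaps n₁ and n₂, so tan θ_B' = 1/tan θ_B and θ_B' = 90° − θ_B.
Hence θ_B' = 90° − 56.40° = 33.60°.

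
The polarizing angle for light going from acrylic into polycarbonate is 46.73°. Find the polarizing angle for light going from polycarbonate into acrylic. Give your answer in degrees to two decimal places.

Reversing the direction swaps n₁ and n₂, so tan θ_B' = 1/tan θ_B and θ_B' = 90° − θ_B.
Hence θ_B' = 90° − 46.73° = 43.27°.

θ_B' ≈ 43.27°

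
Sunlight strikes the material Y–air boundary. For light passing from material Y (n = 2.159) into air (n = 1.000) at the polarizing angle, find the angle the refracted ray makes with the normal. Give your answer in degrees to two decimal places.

First find Brewster's angle: tan θ_B = 1.000/2.159 = 0.4632, giving θ_B = 24.85°.
Since θ_B + θ_t = 90° at Brewster incidence, θ_t = 90° − 24.85° = 65.15°.

θ_t ≈ 65.15°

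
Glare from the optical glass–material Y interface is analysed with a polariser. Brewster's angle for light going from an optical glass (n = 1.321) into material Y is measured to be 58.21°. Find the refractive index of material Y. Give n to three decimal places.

n ≈ 2.131

Brewster's law: tan θ_B = n₂/n₁ (light incident in an optical glass, refracted into material Y).
n₂ = n₁ tan θ_B = 1.321 × tan 58.21° = 2.131.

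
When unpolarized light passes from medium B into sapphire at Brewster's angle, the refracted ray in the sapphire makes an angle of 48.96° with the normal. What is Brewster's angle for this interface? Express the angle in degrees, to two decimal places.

θ_B ≈ 41.04°

Brewster's condition makes the reflected and refracted beams perpendicular: θ_B + θ_t = 90°.
So θ_B = 90° − θ_t = 90° − 48.96° = 41.04°.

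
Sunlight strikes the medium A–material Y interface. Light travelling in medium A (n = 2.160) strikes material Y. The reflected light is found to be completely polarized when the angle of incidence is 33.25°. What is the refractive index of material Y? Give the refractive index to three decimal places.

At Brewster's angle, tan θ_B = n₂/n₁ with n₁ on the incident side (medium A) and n₂ on the transmitted side (material Y).
n₂ = n₁ tan θ_B = 2.160 × tan 33.25° = 1.416.

n ≈ 1.416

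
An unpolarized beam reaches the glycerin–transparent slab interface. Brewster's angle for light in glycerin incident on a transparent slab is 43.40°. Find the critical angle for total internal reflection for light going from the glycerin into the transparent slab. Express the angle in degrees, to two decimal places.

tan θ_B = n₂/n₁ = tan 43.40° = 0.9457.
Total internal reflection: sin θ_c = n₂/n₁ = 0.9457.
θ_c = arcsin(0.9457) = 71.02°.

θ_c ≈ 71.02°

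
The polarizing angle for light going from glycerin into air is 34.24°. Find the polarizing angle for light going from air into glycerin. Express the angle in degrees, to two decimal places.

The two Brewster angles are complementary: θ_B' = 90° − θ_B = 90° − 34.24° = 55.76°.

θ_B' ≈ 55.76°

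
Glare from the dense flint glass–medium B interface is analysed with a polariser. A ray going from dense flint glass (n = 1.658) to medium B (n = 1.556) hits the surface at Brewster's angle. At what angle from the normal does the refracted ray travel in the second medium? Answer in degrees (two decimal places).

θ_t ≈ 46.82°

tan θ_B = n₂/n₁ = 1.556/1.658 = 0.9385, so θ_B = 43.18°.
Since θ_B + θ_t = 90° at Brewster incidence, θ_t = 90° − 43.18° = 46.82°.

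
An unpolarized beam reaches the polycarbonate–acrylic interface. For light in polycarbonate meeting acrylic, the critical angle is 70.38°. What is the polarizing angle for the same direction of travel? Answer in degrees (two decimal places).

θ_B ≈ 43.29°

n₂/n₁ = sin θ_c = sin 70.38° = 0.9419.
tan θ_B equals the same ratio, so θ_B = arctan(0.9419) = 43.29°.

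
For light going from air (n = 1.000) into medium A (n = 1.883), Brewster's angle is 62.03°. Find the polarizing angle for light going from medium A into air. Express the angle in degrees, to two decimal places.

tan θ_B' = n₁/n₂ = 1/tan θ_B, so θ_B' = 90° − θ_B.
θ_B' = 90° − 62.03° = 27.97°.

θ_B' ≈ 27.97°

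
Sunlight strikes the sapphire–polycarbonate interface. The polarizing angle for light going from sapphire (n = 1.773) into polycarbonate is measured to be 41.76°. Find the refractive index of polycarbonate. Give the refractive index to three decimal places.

n ≈ 1.583

At the polarizing angle, tan θ_B = n₂/n₁ with n₁ on the incident side (sapphire) and n₂ on the transmitted side (polycarbonate).
n₂ = n₁ tan θ_B = 1.773 × tan 41.76° = 1.583.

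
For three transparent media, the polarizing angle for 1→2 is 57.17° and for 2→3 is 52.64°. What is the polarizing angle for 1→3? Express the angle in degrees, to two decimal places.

θ_B ≈ 63.78°

Each Brewster angle gives a ratio: n₂/n₁ = tan 57.17° = 1.5499, n₃/n₂ = tan 52.64° = 1.3098.
Multiplying, n₃/n₁ = 1.5499 × 1.3098 = 2.0301, and θ_B(1→3) = arctan 2.0301 = 63.78°.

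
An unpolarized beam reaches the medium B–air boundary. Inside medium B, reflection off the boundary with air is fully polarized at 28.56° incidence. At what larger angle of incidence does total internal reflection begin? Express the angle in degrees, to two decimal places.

tan θ_B = n₂/n₁ = tan 28.56° = 0.5443.
Total internal reflection: sin θ_c = n₂/n₁ = 0.5443.
θ_c = arcsin(0.5443) = 32.98°.

θ_c ≈ 32.98°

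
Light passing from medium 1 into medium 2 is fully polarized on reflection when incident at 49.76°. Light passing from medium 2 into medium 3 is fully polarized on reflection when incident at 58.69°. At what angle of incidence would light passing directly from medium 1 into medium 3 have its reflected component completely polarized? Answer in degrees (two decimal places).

Each Brewster angle gives a ratio: n₂/n₁ = tan 49.76° = 1.1817, n₃/n₂ = tan 58.69° = 1.6441.
So n₃/n₁ = (n₂/n₁)(n₃/n₂) = 1.1817 × 1.6441 = 1.9427.
θ_B(1→3) = arctan(1.9427) = 62.76°.

θ_B ≈ 62.76°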